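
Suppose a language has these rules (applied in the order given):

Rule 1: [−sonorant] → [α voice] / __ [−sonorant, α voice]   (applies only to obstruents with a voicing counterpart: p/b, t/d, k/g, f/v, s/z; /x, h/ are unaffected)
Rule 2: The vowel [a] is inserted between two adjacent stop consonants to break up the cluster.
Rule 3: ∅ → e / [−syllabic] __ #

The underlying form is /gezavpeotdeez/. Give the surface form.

gezafpeodadeeze

Rule 1 (regressive voicing assimilation): /v/ precedes the voiceless obstruent /p/, so it devoices to [f] by assimilation. /t/ precedes the voiced obstruent /d/, so it voices to [d] by assimilation. /gezavpeotdeez/ → gezafpeoddeez.
Rule 2 (stop-cluster a-epenthesis): /d/ and /d/ form a stop–stop cluster, so [a] is inserted between them. /gezafpeoddeez/ → gezafpeodadeez.
Rule 3 (final e-epenthesis): the form ends in the consonant /z/, so [e] is inserted word-finally. /gezafpeodadeez/ → gezafpeodadeeze.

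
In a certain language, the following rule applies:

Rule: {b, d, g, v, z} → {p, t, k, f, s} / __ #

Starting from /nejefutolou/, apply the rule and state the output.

nejefutolou

No segment of /nejefutolou/ meets the structural description of the rule, so the form surfaces unchanged.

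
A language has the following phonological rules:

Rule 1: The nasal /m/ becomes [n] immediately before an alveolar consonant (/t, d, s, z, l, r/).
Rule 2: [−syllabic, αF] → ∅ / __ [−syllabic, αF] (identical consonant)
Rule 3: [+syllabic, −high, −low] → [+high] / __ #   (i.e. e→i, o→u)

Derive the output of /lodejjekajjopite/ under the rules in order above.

Rule 1 (nasal place assimilation): no segment meets the environment; /lodejjekajjopite/ is unchanged.
Rule 2 (degemination): /jj/ is a geminate; the first /j/ deletes. /jj/ is a geminate; the first /j/ deletes. /lodejjekajjopite/ → lodejekajopite.
Rule 3 (final vowel raising): /e/ is a mid vowel in word-final position, so it raises to [i]. /lodejekajopite/ → lodejekajopiti.

lodejekajopiti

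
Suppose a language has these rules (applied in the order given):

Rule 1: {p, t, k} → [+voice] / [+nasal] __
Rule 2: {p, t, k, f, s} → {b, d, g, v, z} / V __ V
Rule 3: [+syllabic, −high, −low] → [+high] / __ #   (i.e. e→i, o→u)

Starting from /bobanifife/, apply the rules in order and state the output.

bobanivivi

Rule 1 (post-nasal voicing): no segment meets the environment; /bobanifife/ is unchanged.
Rule 2 (intervocalic voicing): /f/ is a voiceless obstruent between vowels /i/ and /i/, so it voices to [v]. /f/ is a voiceless obstruent between vowels /i/ and /e/, so it voices to [v]. /bobanifife/ → bobanivive.
Rule 3 (final vowel raising): /e/ is a mid vowel in word-final position, so it raises to [i]. /bobanivive/ → bobanivivi.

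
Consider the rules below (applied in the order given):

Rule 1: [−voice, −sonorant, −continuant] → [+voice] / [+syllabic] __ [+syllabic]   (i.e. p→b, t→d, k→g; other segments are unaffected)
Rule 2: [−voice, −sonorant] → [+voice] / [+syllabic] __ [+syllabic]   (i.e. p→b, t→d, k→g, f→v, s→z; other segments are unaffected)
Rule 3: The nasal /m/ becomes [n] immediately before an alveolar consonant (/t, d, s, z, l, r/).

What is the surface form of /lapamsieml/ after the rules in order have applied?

Rule 1 (intervocalic voicing): /p/ is a voiceless stop between vowels /a/ and /a/, so it voices to [b]. /lapamsieml/ → labamsieml.
Rule 2 (intervocalic voicing): no segment meets the environment; /labamsieml/ is unchanged.
Rule 3 (nasal place assimilation): /m/ precedes the alveolar consonant /s/, so it assimilates in place to [n]. /m/ precedes the alveolar consonant /l/, so it assimilates in place to [n]. /labamsieml/ → labansienl.

labansienl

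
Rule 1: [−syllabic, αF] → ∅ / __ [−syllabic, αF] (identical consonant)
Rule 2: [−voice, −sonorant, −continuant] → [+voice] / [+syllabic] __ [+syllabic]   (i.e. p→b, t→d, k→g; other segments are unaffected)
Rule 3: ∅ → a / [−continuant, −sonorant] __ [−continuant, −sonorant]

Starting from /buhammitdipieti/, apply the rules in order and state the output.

buhamitadibiedi

Rule 1 (degemination): /mm/ is a geminate; the first /m/ deletes. /buhammitdipieti/ → buhamitdipieti.
Rule 2 (intervocalic voicing): /p/ is a voiceless stop between vowels /i/ and /i/, so it voices to [b]. /t/ is a voiceless stop between vowels /e/ and /i/, so it voices to [d]. /buhamitdipieti/ → buhamitdibiedi.
Rule 3 (stop-cluster a-epenthesis): /t/ and /d/ form a stop–stop cluster, so [a] is inserted between them. /buhamitdibiedi/ → buhamitadibiedi.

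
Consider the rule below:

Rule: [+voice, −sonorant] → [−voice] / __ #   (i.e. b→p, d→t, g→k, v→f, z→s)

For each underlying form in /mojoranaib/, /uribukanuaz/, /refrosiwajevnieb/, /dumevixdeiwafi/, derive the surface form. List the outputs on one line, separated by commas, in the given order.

/mojoranaib/: /b/ is a voiced obstruent in word-final position, so it devoices to [p]. → [mojoranaip].
/uribukanuaz/: /z/ is a voiced obstruent in word-final position, so it devoices to [s]. → [uribukanuas].
/refrosiwajevnieb/: /b/ is a voiced obstruent in word-final position, so it devoices to [p]. → [refrosiwajevniep].
/dumevixdeiwafi/: the rule's environment is not met; surfaces unchanged as [dumevixdeiwafi].

mojoranaip, uribukanuas, refrosiwajevniep, dumevixdeiwafi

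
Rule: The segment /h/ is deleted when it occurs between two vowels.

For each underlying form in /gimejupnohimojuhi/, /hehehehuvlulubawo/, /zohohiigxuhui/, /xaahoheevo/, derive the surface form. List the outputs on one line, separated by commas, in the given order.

/gimejupnohimojuhi/: /h/ occurs between vowels /o/ and /i/, so it deletes. /h/ occurs between vowels /u/ and /i/, so it deletes. → [gimejupnoimojui].
/hehehehuvlulubawo/: /h/ occurs between vowels /e/ and /e/, so it deletes. /h/ occurs between vowels /e/ and /e/, so it deletes. /h/ occurs between vowels /e/ and /u/, so it deletes. → [heeeuvlulubawo].
/zohohiigxuhui/: /h/ occurs between vowels /o/ and /o/, so it deletes. /h/ occurs between vowels /o/ and /i/, so it deletes. /h/ occurs between vowels /u/ and /u/, so it deletes. → [zooiigxuui].
/xaahoheevo/: /h/ occurs between vowels /a/ and /o/, so it deletes. /h/ occurs between vowels /o/ and /e/, so it deletes. → [xaaoeevo].

gimejupnoimojui, heeeuvlulubawo, zooiigxuui, xaaoeevo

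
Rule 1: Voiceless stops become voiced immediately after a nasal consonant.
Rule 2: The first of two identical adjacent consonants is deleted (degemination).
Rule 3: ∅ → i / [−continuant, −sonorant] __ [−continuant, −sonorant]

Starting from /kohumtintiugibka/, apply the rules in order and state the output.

Rule 1 (post-nasal voicing): /t/ is a voiceless stop immediately after the nasal /m/, so it voices to [d]. /t/ is a voiceless stop immediately after the nasal /n/, so it voices to [d]. /kohumtintiugibka/ → kohumdindiugibka.
Rule 2 (degemination): no segment meets the environment; /kohumdindiugibka/ is unchanged.
Rule 3 (stop-cluster i-epenthesis): /b/ and /k/ form a stop–stop cluster, so [i] is inserted between them. /kohumdindiugibka/ → kohumdindiugibika.

kohumdindiugibika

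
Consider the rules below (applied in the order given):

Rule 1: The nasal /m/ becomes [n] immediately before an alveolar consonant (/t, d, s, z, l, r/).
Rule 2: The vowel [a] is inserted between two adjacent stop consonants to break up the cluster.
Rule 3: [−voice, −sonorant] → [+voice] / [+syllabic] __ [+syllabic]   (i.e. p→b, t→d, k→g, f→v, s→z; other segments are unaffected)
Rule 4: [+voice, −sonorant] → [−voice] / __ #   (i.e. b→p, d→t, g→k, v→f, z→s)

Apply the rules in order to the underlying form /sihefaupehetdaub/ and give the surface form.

sihevaubehedadaup

Rule 1 (nasal place assimilation): no segment meets the environment; /sihefaupehetdaub/ is unchanged.
Rule 2 (stop-cluster a-epenthesis): /t/ and /d/ form a stop–stop cluster, so [a] is inserted between them. /sihefaupehetdaub/ → sihefaupehetadaub.
Rule 3 (intervocalic voicing): /f/ is a voiceless obstruent between vowels /e/ and /a/, so it voices to [v]. /p/ is a voiceless obstruent between vowels /u/ and /e/, so it voices to [b]. /t/ is a voiceless obstruent between vowels /e/ and /a/, so it voices to [d]. /sihefaupehetadaub/ → sihevaubehedadaub.
Rule 4 (final devoicing): /b/ is a voiced obstruent in word-final position, so it devoices to [p]. /sihevaubehedadaub/ → sihevaubehedadaup.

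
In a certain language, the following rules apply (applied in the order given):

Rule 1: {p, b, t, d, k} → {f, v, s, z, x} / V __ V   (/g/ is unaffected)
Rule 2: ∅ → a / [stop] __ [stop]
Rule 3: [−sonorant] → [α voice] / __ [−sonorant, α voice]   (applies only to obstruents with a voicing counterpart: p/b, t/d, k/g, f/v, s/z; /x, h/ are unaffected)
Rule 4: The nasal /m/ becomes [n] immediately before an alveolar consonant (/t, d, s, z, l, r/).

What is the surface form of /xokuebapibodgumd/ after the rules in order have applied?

xoxuevafivodagund

Rule 1 (intervocalic spirantization): /k/ is a stop between vowels /o/ and /u/, so it spirantizes to the fricative [x]. /b/ is a stop between vowels /e/ and /a/, so it spirantizes to the fricative [v]. /p/ is a stop between vowels /a/ and /i/, so it spirantizes to the fricative [f]. /b/ is a stop between vowels /i/ and /o/, so it spirantizes to the fricative [v]. /xokuebapibodgumd/ → xoxuevafivodgumd.
Rule 2 (stop-cluster a-epenthesis): /d/ and /g/ form a stop–stop cluster, so [a] is inserted between them. /xoxuevafivodgumd/ → xoxuevafivodagumd.
Rule 3 (regressive voicing assimilation): no segment meets the environment; /xoxuevafivodagumd/ is unchanged.
Rule 4 (nasal place assimilation): /m/ precedes the alveolar consonant /d/, so it assimilates in place to [n]. /xoxuevafivodagumd/ → xoxuevafivodagund.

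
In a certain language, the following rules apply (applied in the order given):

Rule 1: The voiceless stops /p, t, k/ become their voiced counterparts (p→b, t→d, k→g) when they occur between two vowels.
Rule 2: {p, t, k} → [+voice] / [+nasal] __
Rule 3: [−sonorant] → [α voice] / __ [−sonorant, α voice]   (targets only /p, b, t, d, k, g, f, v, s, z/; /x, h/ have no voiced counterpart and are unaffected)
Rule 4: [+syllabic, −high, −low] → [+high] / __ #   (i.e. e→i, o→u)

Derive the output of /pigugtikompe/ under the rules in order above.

piguktigombi

Rule 1 (intervocalic voicing): /k/ is a voiceless stop between vowels /i/ and /o/, so it voices to [g]. /pigugtikompe/ → pigugtigompe.
Rule 2 (post-nasal voicing): /p/ is a voiceless stop immediately after the nasal /m/, so it voices to [b]. /pigugtigompe/ → pigugtigombe.
Rule 3 (regressive voicing assimilation): /g/ precedes the voiceless obstruent /t/, so it devoices to [k] by assimilation. /pigugtigombe/ → piguktigombe.
Rule 4 (final vowel raising): /e/ is a mid vowel in word-final position, so it raises to [i]. /piguktigombe/ → piguktigombi.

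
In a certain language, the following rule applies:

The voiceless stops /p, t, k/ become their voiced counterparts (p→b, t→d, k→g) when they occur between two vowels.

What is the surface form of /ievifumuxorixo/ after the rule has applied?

No segment of /ievifumuxorixo/ meets the structural description of the rule, so the form surfaces unchanged.

ievifumuxorixo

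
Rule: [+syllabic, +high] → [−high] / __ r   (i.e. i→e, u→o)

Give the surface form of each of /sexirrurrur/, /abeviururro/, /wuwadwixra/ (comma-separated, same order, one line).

sexerrorror, abeviororro, wuwadwixra

/sexirrurrur/: /i/ is a high vowel immediately before /r/, so it lowers to [e]. /u/ is a high vowel immediately before /r/, so it lowers to [o]. /u/ is a high vowel immediately before /r/, so it lowers to [o]. → [sexerrorror].
/abeviururro/: /u/ is a high vowel immediately before /r/, so it lowers to [o]. /u/ is a high vowel immediately before /r/, so it lowers to [o]. → [abeviororro].
/wuwadwixra/: the rule's environment is not met; surfaces unchanged as [wuwadwixra].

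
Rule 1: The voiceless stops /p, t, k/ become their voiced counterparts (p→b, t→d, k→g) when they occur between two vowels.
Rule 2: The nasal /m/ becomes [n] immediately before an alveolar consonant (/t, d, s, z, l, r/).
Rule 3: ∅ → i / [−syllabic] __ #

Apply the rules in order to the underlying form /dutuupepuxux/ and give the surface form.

Rule 1 (intervocalic voicing): /t/ is a voiceless stop between vowels /u/ and /u/, so it voices to [d]. /p/ is a voiceless stop between vowels /u/ and /e/, so it voices to [b]. /p/ is a voiceless stop between vowels /e/ and /u/, so it voices to [b]. /dutuupepuxux/ → duduubebuxux.
Rule 2 (nasal place assimilation): no segment meets the environment; /duduubebuxux/ is unchanged.
Rule 3 (final i-epenthesis): the form ends in the consonant /x/, so [i] is inserted word-finally. /duduubebuxux/ → duduubebuxuxi.

duduubebuxuxi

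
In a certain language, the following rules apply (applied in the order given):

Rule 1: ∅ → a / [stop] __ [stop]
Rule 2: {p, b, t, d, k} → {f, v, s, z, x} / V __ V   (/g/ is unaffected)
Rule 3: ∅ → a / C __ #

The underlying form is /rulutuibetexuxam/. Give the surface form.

rulusuivesexuxama

Rule 1 (stop-cluster a-epenthesis): no segment meets the environment; /rulutuibetexuxam/ is unchanged.
Rule 2 (intervocalic spirantization): /t/ is a stop between vowels /u/ and /u/, so it spirantizes to the fricative [s]. /b/ is a stop between vowels /i/ and /e/, so it spirantizes to the fricative [v]. /t/ is a stop between vowels /e/ and /e/, so it spirantizes to the fricative [s]. /rulutuibetexuxam/ → rulusuivesexuxam.
Rule 3 (final a-epenthesis): the form ends in the consonant /m/, so [a] is inserted word-finally. /rulusuivesexuxam/ → rulusuivesexuxama.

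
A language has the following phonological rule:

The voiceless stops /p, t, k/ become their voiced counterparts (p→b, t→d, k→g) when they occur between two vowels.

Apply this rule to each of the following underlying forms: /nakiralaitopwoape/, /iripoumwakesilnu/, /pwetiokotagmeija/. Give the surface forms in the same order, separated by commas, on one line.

nagiralaidopwoabe, iriboumwagesilnu, pwediogodagmeija

/nakiralaitopwoape/: /k/ is a voiceless stop between vowels /a/ and /i/, so it voices to [g]. /t/ is a voiceless stop between vowels /i/ and /o/, so it voices to [d]. /p/ is a voiceless stop between vowels /a/ and /e/, so it voices to [b]. → [nagiralaidopwoabe].
/iripoumwakesilnu/: /p/ is a voiceless stop between vowels /i/ and /o/, so it voices to [b]. /k/ is a voiceless stop between vowels /a/ and /e/, so it voices to [g]. → [iriboumwagesilnu].
/pwetiokotagmeija/: /t/ is a voiceless stop between vowels /e/ and /i/, so it voices to [d]. /k/ is a voiceless stop between vowels /o/ and /o/, so it voices to [g]. /t/ is a voiceless stop between vowels /o/ and /a/, so it voices to [d]. → [pwediogodagmeija].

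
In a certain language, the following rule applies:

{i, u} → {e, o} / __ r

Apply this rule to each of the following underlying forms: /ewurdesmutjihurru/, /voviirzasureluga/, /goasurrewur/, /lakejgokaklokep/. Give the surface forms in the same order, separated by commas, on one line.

ewordesmutjihorru, vovierzasoreluga, goasorrewor, lakejgokaklokep

/ewurdesmutjihurru/: /u/ is a high vowel immediately before /r/, so it lowers to [o]. /u/ is a high vowel immediately before /r/, so it lowers to [o]. → [ewordesmutjihorru].
/voviirzasureluga/: /i/ is a high vowel immediately before /r/, so it lowers to [e]. /u/ is a high vowel immediately before /r/, so it lowers to [o]. → [vovierzasoreluga].
/goasurrewur/: /u/ is a high vowel immediately before /r/, so it lowers to [o]. /u/ is a high vowel immediately before /r/, so it lowers to [o]. → [goasorrewor].
/lakejgokaklokep/: the rule's environment is not met; surfaces unchanged as [lakejgokaklokep].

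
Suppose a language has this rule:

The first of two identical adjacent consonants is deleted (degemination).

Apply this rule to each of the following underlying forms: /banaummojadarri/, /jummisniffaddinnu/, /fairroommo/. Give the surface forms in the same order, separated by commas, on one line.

banaumojadari, jumisnifadinu, fairoomo

/banaummojadarri/: /mm/ is a geminate; the first /m/ deletes. /rr/ is a geminate; the first /r/ deletes. → [banaumojadari].
/jummisniffaddinnu/: /mm/ is a geminate; the first /m/ deletes. /ff/ is a geminate; the first /f/ deletes. /dd/ is a geminate; the first /d/ deletes. /nn/ is a geminate; the first /n/ deletes. → [jumisnifadinu].
/fairroommo/: /rr/ is a geminate; the first /r/ deletes. /mm/ is a geminate; the first /m/ deletes. → [fairoomo].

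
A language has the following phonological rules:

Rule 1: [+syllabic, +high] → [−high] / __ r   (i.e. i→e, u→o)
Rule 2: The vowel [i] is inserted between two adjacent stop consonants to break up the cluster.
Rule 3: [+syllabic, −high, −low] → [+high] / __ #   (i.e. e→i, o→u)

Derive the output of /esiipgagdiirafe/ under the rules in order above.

Rule 1 (pre-rhotic lowering): /i/ is a high vowel immediately before /r/, so it lowers to [e]. /esiipgagdiirafe/ → esiipgagdierafe.
Rule 2 (stop-cluster i-epenthesis): /p/ and /g/ form a stop–stop cluster, so [i] is inserted between them. /g/ and /d/ form a stop–stop cluster, so [i] is inserted between them. /esiipgagdierafe/ → esiipigagidierafe.
Rule 3 (final vowel raising): /e/ is a mid vowel in word-final position, so it raises to [i]. /esiipigagidierafe/ → esiipigagidierafi.

esiipigagidierafi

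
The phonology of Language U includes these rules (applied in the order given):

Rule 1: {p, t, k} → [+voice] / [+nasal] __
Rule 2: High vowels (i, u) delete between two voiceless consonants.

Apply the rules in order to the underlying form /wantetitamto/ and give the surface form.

wandettamdo

Rule 1 (post-nasal voicing): /t/ is a voiceless stop immediately after the nasal /n/, so it voices to [d]. /t/ is a voiceless stop immediately after the nasal /m/, so it voices to [d]. /wantetitamto/ → wandetitamdo.
Rule 2 (high vowel syncope): /i/ is a high vowel flanked by voiceless consonants /t/ and /t/, so it deletes. /wandetitamdo/ → wandettamdo.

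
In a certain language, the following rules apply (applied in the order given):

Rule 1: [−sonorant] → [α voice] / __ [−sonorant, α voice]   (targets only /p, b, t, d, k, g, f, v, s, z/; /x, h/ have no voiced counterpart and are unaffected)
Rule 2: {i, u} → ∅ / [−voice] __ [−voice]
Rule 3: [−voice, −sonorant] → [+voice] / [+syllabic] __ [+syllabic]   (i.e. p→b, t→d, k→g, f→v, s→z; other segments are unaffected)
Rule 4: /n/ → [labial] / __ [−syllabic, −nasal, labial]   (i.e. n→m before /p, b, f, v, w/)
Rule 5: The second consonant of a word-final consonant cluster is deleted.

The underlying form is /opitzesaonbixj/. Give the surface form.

Rule 1 (regressive voicing assimilation): /t/ precedes the voiced obstruent /z/, so it voices to [d] by assimilation. /opitzesaonbixj/ → opidzesaonbixj.
Rule 2 (high vowel syncope): no segment meets the environment; /opidzesaonbixj/ is unchanged.
Rule 3 (intervocalic voicing): /p/ is a voiceless obstruent between vowels /o/ and /i/, so it voices to [b]. /s/ is a voiceless obstruent between vowels /e/ and /a/, so it voices to [z]. /opidzesaonbixj/ → obidzezaonbixj.
Rule 4 (nasal place assimilation): /n/ precedes the labial consonant /b/, so it assimilates in place to [m]. /obidzezaonbixj/ → obidzezaombixj.
Rule 5 (final cluster simplification): /j/ is the second consonant of a word-final cluster /xj/, so it deletes. /obidzezaombixj/ → obidzezaombix.

obidzezaombix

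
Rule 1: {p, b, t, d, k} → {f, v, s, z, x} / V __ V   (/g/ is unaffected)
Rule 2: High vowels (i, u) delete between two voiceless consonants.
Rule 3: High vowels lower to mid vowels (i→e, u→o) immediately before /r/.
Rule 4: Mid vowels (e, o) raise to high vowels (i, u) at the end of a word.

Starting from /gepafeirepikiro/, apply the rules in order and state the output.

gefafeerefxeru

Rule 1 (intervocalic spirantization): /p/ is a stop between vowels /e/ and /a/, so it spirantizes to the fricative [f]. /p/ is a stop between vowels /e/ and /i/, so it spirantizes to the fricative [f]. /k/ is a stop between vowels /i/ and /i/, so it spirantizes to the fricative [x]. /gepafeirepikiro/ → gefafeirefixiro.
Rule 2 (high vowel syncope): /i/ is a high vowel flanked by voiceless consonants /f/ and /x/, so it deletes. /gefafeirefixiro/ → gefafeirefxiro.
Rule 3 (pre-rhotic lowering): /i/ is a high vowel immediately before /r/, so it lowers to [e]. /i/ is a high vowel immediately before /r/, so it lowers to [e]. /gefafeirefxiro/ → gefafeerefxero.
Rule 4 (final vowel raising): /o/ is a mid vowel in word-final position, so it raises to [u]. /gefafeerefxero/ → gefafeerefxeru.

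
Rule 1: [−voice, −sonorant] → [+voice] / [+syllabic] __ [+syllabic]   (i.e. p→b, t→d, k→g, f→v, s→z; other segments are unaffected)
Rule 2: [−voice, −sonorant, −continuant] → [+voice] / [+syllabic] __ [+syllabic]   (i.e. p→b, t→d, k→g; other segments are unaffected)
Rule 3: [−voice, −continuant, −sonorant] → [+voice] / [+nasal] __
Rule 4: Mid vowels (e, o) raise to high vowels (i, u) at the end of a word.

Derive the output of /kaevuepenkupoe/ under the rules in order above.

Rule 1 (intervocalic voicing): /p/ is a voiceless obstruent between vowels /e/ and /e/, so it voices to [b]. /p/ is a voiceless obstruent between vowels /u/ and /o/, so it voices to [b]. /kaevuepenkupoe/ → kaevuebenkuboe.
Rule 2 (intervocalic voicing): no segment meets the environment; /kaevuebenkuboe/ is unchanged.
Rule 3 (post-nasal voicing): /k/ is a voiceless stop immediately after the nasal /n/, so it voices to [g]. /kaevuebenkuboe/ → kaevuebenguboe.
Rule 4 (final vowel raising): /e/ is a mid vowel in word-final position, so it raises to [i]. /kaevuebenguboe/ → kaevuebenguboi.

kaevuebenguboi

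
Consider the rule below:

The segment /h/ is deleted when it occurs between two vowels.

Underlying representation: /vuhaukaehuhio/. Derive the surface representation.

vuaukaeuio

/h/ occurs between vowels /u/ and /a/, so it deletes.
/h/ occurs between vowels /e/ and /u/, so it deletes.
/h/ occurs between vowels /u/ and /i/, so it deletes.
Surface form: [vuaukaeuio].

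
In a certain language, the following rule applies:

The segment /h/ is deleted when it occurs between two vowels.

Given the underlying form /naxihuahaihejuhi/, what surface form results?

/h/ occurs between vowels /i/ and /u/, so it deletes.
/h/ occurs between vowels /a/ and /a/, so it deletes.
/h/ occurs between vowels /i/ and /e/, so it deletes.
/h/ occurs between vowels /u/ and /i/, so it deletes.
Surface form: [naxiuaaiejui].

naxiuaaiejui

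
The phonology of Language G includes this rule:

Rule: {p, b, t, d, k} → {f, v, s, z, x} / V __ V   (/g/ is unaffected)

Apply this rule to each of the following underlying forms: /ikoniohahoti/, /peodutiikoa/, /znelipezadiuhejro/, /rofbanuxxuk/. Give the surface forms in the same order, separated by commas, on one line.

ixoniohahosi, peozusiixoa, znelifezaziuhejro, rofbanuxxuk

/ikoniohahoti/: /k/ is a stop between vowels /i/ and /o/, so it spirantizes to the fricative [x]. /t/ is a stop between vowels /o/ and /i/, so it spirantizes to the fricative [s]. → [ixoniohahosi].
/peodutiikoa/: /d/ is a stop between vowels /o/ and /u/, so it spirantizes to the fricative [z]. /t/ is a stop between vowels /u/ and /i/, so it spirantizes to the fricative [s]. /k/ is a stop between vowels /i/ and /o/, so it spirantizes to the fricative [x]. → [peozusiixoa].
/znelipezadiuhejro/: /p/ is a stop between vowels /i/ and /e/, so it spirantizes to the fricative [f]. /d/ is a stop between vowels /a/ and /i/, so it spirantizes to the fricative [z]. → [znelifezaziuhejro].
/rofbanuxxuk/: the rule's environment is not met; surfaces unchanged as [rofbanuxxuk].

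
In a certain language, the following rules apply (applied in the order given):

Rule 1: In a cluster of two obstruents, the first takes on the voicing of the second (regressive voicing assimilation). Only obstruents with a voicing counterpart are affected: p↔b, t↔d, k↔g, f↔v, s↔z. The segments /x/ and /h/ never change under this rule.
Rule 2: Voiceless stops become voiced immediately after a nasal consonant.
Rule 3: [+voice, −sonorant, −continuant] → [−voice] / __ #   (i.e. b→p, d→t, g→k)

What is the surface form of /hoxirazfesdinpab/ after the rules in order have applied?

Rule 1 (regressive voicing assimilation): /z/ precedes the voiceless obstruent /f/, so it devoices to [s] by assimilation. /s/ precedes the voiced obstruent /d/, so it voices to [z] by assimilation. /hoxirazfesdinpab/ → hoxirasfezdinpab.
Rule 2 (post-nasal voicing): /p/ is a voiceless stop immediately after the nasal /n/, so it voices to [b]. /hoxirasfezdinpab/ → hoxirasfezdinbab.
Rule 3 (final devoicing): /b/ is a voiced stop in word-final position, so it devoices to [p]. /hoxirasfezdinbab/ → hoxirasfezdinbap.

hoxirasfezdinbap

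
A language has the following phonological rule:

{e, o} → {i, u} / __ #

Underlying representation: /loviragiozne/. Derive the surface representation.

loviragiozni

/e/ is a mid vowel in word-final position, so it raises to [i].
The other instances of /o/ do not occur in the required environment and remain unchanged.
Surface form: [loviragiozni].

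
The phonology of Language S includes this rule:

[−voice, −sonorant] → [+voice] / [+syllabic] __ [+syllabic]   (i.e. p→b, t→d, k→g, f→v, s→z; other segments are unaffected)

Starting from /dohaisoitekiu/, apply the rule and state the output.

dohaizoidegiu

/s/ is a voiceless obstruent between vowels /i/ and /o/, so it voices to [z].
/t/ is a voiceless obstruent between vowels /i/ and /e/, so it voices to [d].
/k/ is a voiceless obstruent between vowels /e/ and /i/, so it voices to [g].
Surface form: [dohaizoidegiu].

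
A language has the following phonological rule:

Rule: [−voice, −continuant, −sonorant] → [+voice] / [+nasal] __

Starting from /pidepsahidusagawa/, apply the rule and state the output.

No segment of /pidepsahidusagawa/ meets the structural description of the rule, so the form surfaces unchanged.

pidepsahidusagawa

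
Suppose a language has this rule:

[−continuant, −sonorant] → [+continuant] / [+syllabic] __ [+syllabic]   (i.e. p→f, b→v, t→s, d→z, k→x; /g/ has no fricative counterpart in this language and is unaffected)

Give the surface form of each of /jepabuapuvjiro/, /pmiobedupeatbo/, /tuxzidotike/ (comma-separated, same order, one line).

/jepabuapuvjiro/: /p/ is a stop between vowels /e/ and /a/, so it spirantizes to the fricative [f]. /b/ is a stop between vowels /a/ and /u/, so it spirantizes to the fricative [v]. /p/ is a stop between vowels /a/ and /u/, so it spirantizes to the fricative [f]. → [jefavuafuvjiro].
/pmiobedupeatbo/: /b/ is a stop between vowels /o/ and /e/, so it spirantizes to the fricative [v]. /d/ is a stop between vowels /e/ and /u/, so it spirantizes to the fricative [z]. /p/ is a stop between vowels /u/ and /e/, so it spirantizes to the fricative [f]. → [pmiovezufeatbo].
/tuxzidotike/: /d/ is a stop between vowels /i/ and /o/, so it spirantizes to the fricative [z]. /t/ is a stop between vowels /o/ and /i/, so it spirantizes to the fricative [s]. /k/ is a stop between vowels /i/ and /e/, so it spirantizes to the fricative [x]. → [tuxzizosixe].

jefavuafuvjiro, pmiovezufeatbo, tuxzizosixe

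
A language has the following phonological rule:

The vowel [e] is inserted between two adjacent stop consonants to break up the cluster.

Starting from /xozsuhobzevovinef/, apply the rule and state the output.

No segment of /xozsuhobzevovinef/ meets the structural description of the rule, so the form surfaces unchanged.

xozsuhobzevovinef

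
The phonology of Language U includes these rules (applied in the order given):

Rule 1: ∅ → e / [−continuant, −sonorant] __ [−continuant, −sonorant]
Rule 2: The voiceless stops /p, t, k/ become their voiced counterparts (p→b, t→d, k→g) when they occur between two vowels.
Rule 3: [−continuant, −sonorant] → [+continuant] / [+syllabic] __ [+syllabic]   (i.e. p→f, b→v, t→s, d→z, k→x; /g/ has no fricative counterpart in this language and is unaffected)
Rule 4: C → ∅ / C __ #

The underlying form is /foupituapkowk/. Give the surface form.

Rule 1 (stop-cluster e-epenthesis): /p/ and /k/ form a stop–stop cluster, so [e] is inserted between them. /foupituapkowk/ → foupituapekowk.
Rule 2 (intervocalic voicing): /p/ is a voiceless stop between vowels /u/ and /i/, so it voices to [b]. /t/ is a voiceless stop between vowels /i/ and /u/, so it voices to [d]. /p/ is a voiceless stop between vowels /a/ and /e/, so it voices to [b]. /k/ is a voiceless stop between vowels /e/ and /o/, so it voices to [g]. /foupituapekowk/ → foubiduabegowk.
Rule 3 (intervocalic spirantization): /b/ is a stop between vowels /u/ and /i/, so it spirantizes to the fricative [v]. /d/ is a stop between vowels /i/ and /u/, so it spirantizes to the fricative [z]. /b/ is a stop between vowels /a/ and /e/, so it spirantizes to the fricative [v]. /foubiduabegowk/ → fouvizuavegowk.
Rule 4 (final cluster simplification): /k/ is the second consonant of a word-final cluster /wk/, so it deletes. /fouvizuavegowk/ → fouvizuavegow.

fouvizuavegow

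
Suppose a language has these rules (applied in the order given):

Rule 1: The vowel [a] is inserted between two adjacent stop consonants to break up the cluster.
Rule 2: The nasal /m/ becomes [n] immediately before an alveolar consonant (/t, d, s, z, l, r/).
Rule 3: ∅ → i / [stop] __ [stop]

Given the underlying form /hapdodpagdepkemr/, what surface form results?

hapadodapagadepakenr

Rule 1 (stop-cluster a-epenthesis): /p/ and /d/ form a stop–stop cluster, so [a] is inserted between them. /d/ and /p/ form a stop–stop cluster, so [a] is inserted between them. /g/ and /d/ form a stop–stop cluster, so [a] is inserted between them. /p/ and /k/ form a stop–stop cluster, so [a] is inserted between them. /hapdodpagdepkemr/ → hapadodapagadepakemr.
Rule 2 (nasal place assimilation): /m/ precedes the alveolar consonant /r/, so it assimilates in place to [n]. /hapadodapagadepakemr/ → hapadodapagadepakenr.
Rule 3 (stop-cluster i-epenthesis): no segment meets the environment; /hapadodapagadepakenr/ is unchanged.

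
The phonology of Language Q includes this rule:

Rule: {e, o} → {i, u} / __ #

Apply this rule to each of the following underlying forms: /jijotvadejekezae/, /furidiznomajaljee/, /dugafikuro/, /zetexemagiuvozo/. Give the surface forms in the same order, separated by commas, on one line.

jijotvadejekezai, furidiznomajaljei, dugafikuru, zetexemagiuvozu

/jijotvadejekezae/: /e/ is a mid vowel in word-final position, so it raises to [i]. → [jijotvadejekezai].
/furidiznomajaljee/: /e/ is a mid vowel in word-final position, so it raises to [i]. → [furidiznomajaljei].
/dugafikuro/: /o/ is a mid vowel in word-final position, so it raises to [u]. → [dugafikuru].
/zetexemagiuvozo/: /o/ is a mid vowel in word-final position, so it raises to [u]. → [zetexemagiuvozu].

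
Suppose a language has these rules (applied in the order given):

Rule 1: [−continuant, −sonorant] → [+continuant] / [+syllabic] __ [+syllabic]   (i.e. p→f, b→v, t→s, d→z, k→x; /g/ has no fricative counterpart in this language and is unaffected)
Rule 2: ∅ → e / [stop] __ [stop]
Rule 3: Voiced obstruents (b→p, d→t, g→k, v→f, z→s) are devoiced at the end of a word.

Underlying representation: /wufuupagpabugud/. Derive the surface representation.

wufuufagepavugut

Rule 1 (intervocalic spirantization): /p/ is a stop between vowels /u/ and /a/, so it spirantizes to the fricative [f]. /b/ is a stop between vowels /a/ and /u/, so it spirantizes to the fricative [v]. /wufuupagpabugud/ → wufuufagpavugud.
Rule 2 (stop-cluster e-epenthesis): /g/ and /p/ form a stop–stop cluster, so [e] is inserted between them. /wufuufagpavugud/ → wufuufagepavugud.
Rule 3 (final devoicing): /d/ is a voiced obstruent in word-final position, so it devoices to [t]. /wufuufagepavugud/ → wufuufagepavugut.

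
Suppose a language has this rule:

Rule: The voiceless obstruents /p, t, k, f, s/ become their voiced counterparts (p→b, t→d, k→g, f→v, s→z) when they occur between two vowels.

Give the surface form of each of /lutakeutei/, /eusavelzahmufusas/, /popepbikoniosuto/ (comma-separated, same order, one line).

ludageudei, euzavelzahmuvuzas, pobepbigoniozudo

/lutakeutei/: /t/ is a voiceless obstruent between vowels /u/ and /a/, so it voices to [d]. /k/ is a voiceless obstruent between vowels /a/ and /e/, so it voices to [g]. /t/ is a voiceless obstruent between vowels /u/ and /e/, so it voices to [d]. → [ludageudei].
/eusavelzahmufusas/: /s/ is a voiceless obstruent between vowels /u/ and /a/, so it voices to [z]. /f/ is a voiceless obstruent between vowels /u/ and /u/, so it voices to [v]. /s/ is a voiceless obstruent between vowels /u/ and /a/, so it voices to [z]. → [euzavelzahmuvuzas].
/popepbikoniosuto/: /p/ is a voiceless obstruent between vowels /o/ and /e/, so it voices to [b]. /k/ is a voiceless obstruent between vowels /i/ and /o/, so it voices to [g]. /s/ is a voiceless obstruent between vowels /o/ and /u/, so it voices to [z]. /t/ is a voiceless obstruent between vowels /u/ and /o/, so it voices to [d]. → [pobepbigoniozudo].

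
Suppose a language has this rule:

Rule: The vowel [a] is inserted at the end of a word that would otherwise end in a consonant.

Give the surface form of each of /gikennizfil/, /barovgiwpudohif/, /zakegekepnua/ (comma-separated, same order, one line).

/gikennizfil/: the form ends in the consonant /l/, so [a] is inserted word-finally. → [gikennizfila].
/barovgiwpudohif/: the form ends in the consonant /f/, so [a] is inserted word-finally. → [barovgiwpudohifa].
/zakegekepnua/: the rule's environment is not met; surfaces unchanged as [zakegekepnua].

gikennizfila, barovgiwpudohifa, zakegekepnua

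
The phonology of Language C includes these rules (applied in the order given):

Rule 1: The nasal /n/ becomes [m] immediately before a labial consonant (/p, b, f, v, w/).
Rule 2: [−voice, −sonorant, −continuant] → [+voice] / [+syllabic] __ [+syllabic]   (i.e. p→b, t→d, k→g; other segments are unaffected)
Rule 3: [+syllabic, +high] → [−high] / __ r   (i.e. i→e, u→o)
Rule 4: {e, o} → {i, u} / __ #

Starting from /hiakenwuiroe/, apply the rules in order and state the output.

Rule 1 (nasal place assimilation): /n/ precedes the labial consonant /w/, so it assimilates in place to [m]. /hiakenwuiroe/ → hiakemwuiroe.
Rule 2 (intervocalic voicing): /k/ is a voiceless stop between vowels /a/ and /e/, so it voices to [g]. /hiakemwuiroe/ → hiagemwuiroe.
Rule 3 (pre-rhotic lowering): /i/ is a high vowel immediately before /r/, so it lowers to [e]. /hiagemwuiroe/ → hiagemwueroe.
Rule 4 (final vowel raising): /e/ is a mid vowel in word-final position, so it raises to [i]. /hiagemwueroe/ → hiagemwueroi.

hiagemwueroi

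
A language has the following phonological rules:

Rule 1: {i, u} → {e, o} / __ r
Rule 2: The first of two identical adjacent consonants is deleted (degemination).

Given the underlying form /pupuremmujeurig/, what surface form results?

Rule 1 (pre-rhotic lowering): /u/ is a high vowel immediately before /r/, so it lowers to [o]. /u/ is a high vowel immediately before /r/, so it lowers to [o]. /pupuremmujeurig/ → puporemmujeorig.
Rule 2 (degemination): /mm/ is a geminate; the first /m/ deletes. /puporemmujeorig/ → puporemujeorig.

puporemujeorig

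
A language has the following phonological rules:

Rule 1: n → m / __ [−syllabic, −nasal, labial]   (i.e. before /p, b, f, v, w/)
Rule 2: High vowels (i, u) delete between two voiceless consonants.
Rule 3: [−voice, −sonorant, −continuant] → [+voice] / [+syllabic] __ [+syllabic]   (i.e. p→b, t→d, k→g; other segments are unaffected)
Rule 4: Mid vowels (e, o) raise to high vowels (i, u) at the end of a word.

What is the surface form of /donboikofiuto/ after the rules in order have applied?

Rule 1 (nasal place assimilation): /n/ precedes the labial consonant /b/, so it assimilates in place to [m]. /donboikofiuto/ → domboikofiuto.
Rule 2 (high vowel syncope): no segment meets the environment; /domboikofiuto/ is unchanged.
Rule 3 (intervocalic voicing): /k/ is a voiceless stop between vowels /i/ and /o/, so it voices to [g]. /t/ is a voiceless stop between vowels /u/ and /o/, so it voices to [d]. /domboikofiuto/ → domboigofiudo.
Rule 4 (final vowel raising): /o/ is a mid vowel in word-final position, so it raises to [u]. /domboigofiudo/ → domboigofiudu.

domboigofiudu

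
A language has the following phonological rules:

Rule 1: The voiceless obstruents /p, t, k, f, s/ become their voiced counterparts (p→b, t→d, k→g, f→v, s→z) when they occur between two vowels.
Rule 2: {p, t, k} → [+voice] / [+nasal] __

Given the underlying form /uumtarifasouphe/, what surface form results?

Rule 1 (intervocalic voicing): /f/ is a voiceless obstruent between vowels /i/ and /a/, so it voices to [v]. /s/ is a voiceless obstruent between vowels /a/ and /o/, so it voices to [z]. /uumtarifasouphe/ → uumtarivazouphe.
Rule 2 (post-nasal voicing): /t/ is a voiceless stop immediately after the nasal /m/, so it voices to [d]. /uumtarivazouphe/ → uumdarivazouphe.

uumdarivazouphe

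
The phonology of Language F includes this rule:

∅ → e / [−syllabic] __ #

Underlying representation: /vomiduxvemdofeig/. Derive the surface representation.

vomiduxvemdofeige

the form ends in the consonant /g/, so [e] is inserted word-finally.
Surface form: [vomiduxvemdofeige].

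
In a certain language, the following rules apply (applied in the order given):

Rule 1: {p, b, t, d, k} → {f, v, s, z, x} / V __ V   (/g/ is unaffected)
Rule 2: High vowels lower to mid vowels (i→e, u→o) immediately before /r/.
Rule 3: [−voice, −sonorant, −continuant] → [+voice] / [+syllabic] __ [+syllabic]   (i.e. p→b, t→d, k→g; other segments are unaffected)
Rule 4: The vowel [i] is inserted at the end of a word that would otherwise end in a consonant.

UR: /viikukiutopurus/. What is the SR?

viixuxiusoforusi

Rule 1 (intervocalic spirantization): /k/ is a stop between vowels /i/ and /u/, so it spirantizes to the fricative [x]. /k/ is a stop between vowels /u/ and /i/, so it spirantizes to the fricative [x]. /t/ is a stop between vowels /u/ and /o/, so it spirantizes to the fricative [s]. /p/ is a stop between vowels /o/ and /u/, so it spirantizes to the fricative [f]. /viikukiutopurus/ → viixuxiusofurus.
Rule 2 (pre-rhotic lowering): /u/ is a high vowel immediately before /r/, so it lowers to [o]. /viixuxiusofurus/ → viixuxiusoforus.
Rule 3 (intervocalic voicing): no segment meets the environment; /viixuxiusoforus/ is unchanged.
Rule 4 (final i-epenthesis): the form ends in the consonant /s/, so [i] is inserted word-finally. /viixuxiusoforus/ → viixuxiusoforusi.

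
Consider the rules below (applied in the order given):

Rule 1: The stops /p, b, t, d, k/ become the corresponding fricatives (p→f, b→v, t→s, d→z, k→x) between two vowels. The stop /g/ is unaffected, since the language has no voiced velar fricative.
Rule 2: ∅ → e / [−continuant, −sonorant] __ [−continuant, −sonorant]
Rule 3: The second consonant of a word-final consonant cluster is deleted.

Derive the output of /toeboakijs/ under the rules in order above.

toevoaxij

Rule 1 (intervocalic spirantization): /b/ is a stop between vowels /e/ and /o/, so it spirantizes to the fricative [v]. /k/ is a stop between vowels /a/ and /i/, so it spirantizes to the fricative [x]. /toeboakijs/ → toevoaxijs.
Rule 2 (stop-cluster e-epenthesis): no segment meets the environment; /toevoaxijs/ is unchanged.
Rule 3 (final cluster simplification): /s/ is the second consonant of a word-final cluster /js/, so it deletes. /toevoaxijs/ → toevoaxij.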